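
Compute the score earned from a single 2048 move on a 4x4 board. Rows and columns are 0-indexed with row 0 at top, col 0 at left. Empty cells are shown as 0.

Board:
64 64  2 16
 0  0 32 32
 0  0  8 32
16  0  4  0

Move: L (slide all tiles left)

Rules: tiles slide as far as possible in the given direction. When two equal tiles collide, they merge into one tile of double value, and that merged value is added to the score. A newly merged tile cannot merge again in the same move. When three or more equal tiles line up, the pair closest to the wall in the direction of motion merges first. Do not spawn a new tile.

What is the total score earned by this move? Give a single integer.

Answer: 192

Derivation:
Slide left:
row 0: [64, 64, 2, 16] -> [128, 2, 16, 0]  score +128 (running 128)
row 1: [0, 0, 32, 32] -> [64, 0, 0, 0]  score +64 (running 192)
row 2: [0, 0, 8, 32] -> [8, 32, 0, 0]  score +0 (running 192)
row 3: [16, 0, 4, 0] -> [16, 4, 0, 0]  score +0 (running 192)
Board after move:
128   2  16   0
 64   0   0   0
  8  32   0   0
 16   4   0   0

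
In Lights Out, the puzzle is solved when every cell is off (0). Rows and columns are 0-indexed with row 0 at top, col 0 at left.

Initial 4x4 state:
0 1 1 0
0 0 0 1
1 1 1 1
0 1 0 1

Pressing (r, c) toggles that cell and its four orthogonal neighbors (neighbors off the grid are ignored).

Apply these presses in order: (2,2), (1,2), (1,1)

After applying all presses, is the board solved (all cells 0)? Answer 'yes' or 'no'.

After press 1 at (2,2):
0 1 1 0
0 0 1 1
1 0 0 0
0 1 1 1

After press 2 at (1,2):
0 1 0 0
0 1 0 0
1 0 1 0
0 1 1 1

After press 3 at (1,1):
0 0 0 0
1 0 1 0
1 1 1 0
0 1 1 1

Lights still on: 8

Answer: no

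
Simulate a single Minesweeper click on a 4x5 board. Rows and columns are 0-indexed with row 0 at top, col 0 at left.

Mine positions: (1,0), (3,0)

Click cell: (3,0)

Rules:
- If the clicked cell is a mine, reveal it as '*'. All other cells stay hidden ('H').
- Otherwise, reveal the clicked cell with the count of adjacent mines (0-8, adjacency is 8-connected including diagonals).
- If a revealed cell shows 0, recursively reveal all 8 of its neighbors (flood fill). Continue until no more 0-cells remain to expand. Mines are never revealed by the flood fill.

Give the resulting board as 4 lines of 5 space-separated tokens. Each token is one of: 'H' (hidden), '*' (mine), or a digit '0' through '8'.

H H H H H
H H H H H
H H H H H
* H H H H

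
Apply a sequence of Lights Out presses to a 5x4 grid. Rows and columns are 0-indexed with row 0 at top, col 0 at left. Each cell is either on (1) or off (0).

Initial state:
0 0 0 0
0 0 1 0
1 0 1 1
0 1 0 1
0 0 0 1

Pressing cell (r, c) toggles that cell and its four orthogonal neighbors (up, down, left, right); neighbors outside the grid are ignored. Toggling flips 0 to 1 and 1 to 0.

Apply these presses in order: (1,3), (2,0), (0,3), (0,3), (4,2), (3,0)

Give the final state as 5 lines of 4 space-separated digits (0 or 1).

After press 1 at (1,3):
0 0 0 1
0 0 0 1
1 0 1 0
0 1 0 1
0 0 0 1

After press 2 at (2,0):
0 0 0 1
1 0 0 1
0 1 1 0
1 1 0 1
0 0 0 1

After press 3 at (0,3):
0 0 1 0
1 0 0 0
0 1 1 0
1 1 0 1
0 0 0 1

After press 4 at (0,3):
0 0 0 1
1 0 0 1
0 1 1 0
1 1 0 1
0 0 0 1

After press 5 at (4,2):
0 0 0 1
1 0 0 1
0 1 1 0
1 1 1 1
0 1 1 0

After press 6 at (3,0):
0 0 0 1
1 0 0 1
1 1 1 0
0 0 1 1
1 1 1 0

Answer: 0 0 0 1
1 0 0 1
1 1 1 0
0 0 1 1
1 1 1 0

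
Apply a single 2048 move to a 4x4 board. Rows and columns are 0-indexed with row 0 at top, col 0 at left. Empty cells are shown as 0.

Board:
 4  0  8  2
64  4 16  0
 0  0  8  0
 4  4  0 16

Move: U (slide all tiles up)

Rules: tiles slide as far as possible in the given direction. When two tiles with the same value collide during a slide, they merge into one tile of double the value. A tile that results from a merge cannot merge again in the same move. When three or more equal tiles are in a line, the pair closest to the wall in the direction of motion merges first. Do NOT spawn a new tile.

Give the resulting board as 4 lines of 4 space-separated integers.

Answer:  4  8  8  2
64  0 16 16
 4  0  8  0
 0  0  0  0

Derivation:
Slide up:
col 0: [4, 64, 0, 4] -> [4, 64, 4, 0]
col 1: [0, 4, 0, 4] -> [8, 0, 0, 0]
col 2: [8, 16, 8, 0] -> [8, 16, 8, 0]
col 3: [2, 0, 0, 16] -> [2, 16, 0, 0]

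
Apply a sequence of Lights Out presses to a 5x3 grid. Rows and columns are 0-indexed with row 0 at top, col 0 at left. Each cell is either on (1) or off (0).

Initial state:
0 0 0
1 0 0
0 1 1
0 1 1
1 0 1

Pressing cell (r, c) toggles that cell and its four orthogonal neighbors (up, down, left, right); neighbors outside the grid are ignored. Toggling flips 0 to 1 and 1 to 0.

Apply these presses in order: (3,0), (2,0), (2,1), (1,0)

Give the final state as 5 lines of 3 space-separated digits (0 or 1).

Answer: 1 0 0
1 0 0
0 1 0
0 1 1
0 0 1

Derivation:
After press 1 at (3,0):
0 0 0
1 0 0
1 1 1
1 0 1
0 0 1

After press 2 at (2,0):
0 0 0
0 0 0
0 0 1
0 0 1
0 0 1

After press 3 at (2,1):
0 0 0
0 1 0
1 1 0
0 1 1
0 0 1

After press 4 at (1,0):
1 0 0
1 0 0
0 1 0
0 1 1
0 0 1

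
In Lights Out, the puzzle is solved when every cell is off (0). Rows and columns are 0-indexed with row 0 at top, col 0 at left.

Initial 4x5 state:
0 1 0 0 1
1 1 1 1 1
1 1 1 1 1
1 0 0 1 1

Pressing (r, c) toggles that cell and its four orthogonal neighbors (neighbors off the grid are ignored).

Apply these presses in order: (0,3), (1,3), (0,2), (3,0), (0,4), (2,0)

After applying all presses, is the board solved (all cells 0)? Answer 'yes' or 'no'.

After press 1 at (0,3):
0 1 1 1 0
1 1 1 0 1
1 1 1 1 1
1 0 0 1 1

After press 2 at (1,3):
0 1 1 0 0
1 1 0 1 0
1 1 1 0 1
1 0 0 1 1

After press 3 at (0,2):
0 0 0 1 0
1 1 1 1 0
1 1 1 0 1
1 0 0 1 1

After press 4 at (3,0):
0 0 0 1 0
1 1 1 1 0
0 1 1 0 1
0 1 0 1 1

After press 5 at (0,4):
0 0 0 0 1
1 1 1 1 1
0 1 1 0 1
0 1 0 1 1

After press 6 at (2,0):
0 0 0 0 1
0 1 1 1 1
1 0 1 0 1
1 1 0 1 1

Lights still on: 12

Answer: no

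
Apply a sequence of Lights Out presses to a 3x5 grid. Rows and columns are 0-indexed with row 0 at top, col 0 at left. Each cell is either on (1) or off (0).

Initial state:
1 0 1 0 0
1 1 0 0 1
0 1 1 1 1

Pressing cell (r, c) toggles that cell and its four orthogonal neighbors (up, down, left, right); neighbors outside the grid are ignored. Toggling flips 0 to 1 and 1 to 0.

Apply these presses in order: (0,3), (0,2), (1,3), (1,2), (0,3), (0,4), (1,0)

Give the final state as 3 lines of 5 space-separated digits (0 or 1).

After press 1 at (0,3):
1 0 0 1 1
1 1 0 1 1
0 1 1 1 1

After press 2 at (0,2):
1 1 1 0 1
1 1 1 1 1
0 1 1 1 1

After press 3 at (1,3):
1 1 1 1 1
1 1 0 0 0
0 1 1 0 1

After press 4 at (1,2):
1 1 0 1 1
1 0 1 1 0
0 1 0 0 1

After press 5 at (0,3):
1 1 1 0 0
1 0 1 0 0
0 1 0 0 1

After press 6 at (0,4):
1 1 1 1 1
1 0 1 0 1
0 1 0 0 1

After press 7 at (1,0):
0 1 1 1 1
0 1 1 0 1
1 1 0 0 1

Answer: 0 1 1 1 1
0 1 1 0 1
1 1 0 0 1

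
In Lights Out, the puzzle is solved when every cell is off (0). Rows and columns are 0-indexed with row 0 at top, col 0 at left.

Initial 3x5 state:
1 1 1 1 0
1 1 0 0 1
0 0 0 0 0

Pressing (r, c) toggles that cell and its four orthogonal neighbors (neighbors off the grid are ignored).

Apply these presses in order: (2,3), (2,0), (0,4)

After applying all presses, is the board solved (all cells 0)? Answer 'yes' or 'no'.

After press 1 at (2,3):
1 1 1 1 0
1 1 0 1 1
0 0 1 1 1

After press 2 at (2,0):
1 1 1 1 0
0 1 0 1 1
1 1 1 1 1

After press 3 at (0,4):
1 1 1 0 1
0 1 0 1 0
1 1 1 1 1

Lights still on: 11

Answer: no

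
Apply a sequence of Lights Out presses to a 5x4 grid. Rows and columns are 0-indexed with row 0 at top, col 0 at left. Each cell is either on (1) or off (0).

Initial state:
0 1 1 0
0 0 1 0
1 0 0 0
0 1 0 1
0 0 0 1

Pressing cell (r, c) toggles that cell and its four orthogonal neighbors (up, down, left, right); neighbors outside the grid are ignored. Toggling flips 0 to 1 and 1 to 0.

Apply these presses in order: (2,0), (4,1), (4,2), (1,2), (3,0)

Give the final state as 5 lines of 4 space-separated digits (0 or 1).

Answer: 0 1 0 0
1 1 0 1
1 1 1 0
0 1 1 1
0 0 0 0

Derivation:
After press 1 at (2,0):
0 1 1 0
1 0 1 0
0 1 0 0
1 1 0 1
0 0 0 1

After press 2 at (4,1):
0 1 1 0
1 0 1 0
0 1 0 0
1 0 0 1
1 1 1 1

After press 3 at (4,2):
0 1 1 0
1 0 1 0
0 1 0 0
1 0 1 1
1 0 0 0

After press 4 at (1,2):
0 1 0 0
1 1 0 1
0 1 1 0
1 0 1 1
1 0 0 0

After press 5 at (3,0):
0 1 0 0
1 1 0 1
1 1 1 0
0 1 1 1
0 0 0 0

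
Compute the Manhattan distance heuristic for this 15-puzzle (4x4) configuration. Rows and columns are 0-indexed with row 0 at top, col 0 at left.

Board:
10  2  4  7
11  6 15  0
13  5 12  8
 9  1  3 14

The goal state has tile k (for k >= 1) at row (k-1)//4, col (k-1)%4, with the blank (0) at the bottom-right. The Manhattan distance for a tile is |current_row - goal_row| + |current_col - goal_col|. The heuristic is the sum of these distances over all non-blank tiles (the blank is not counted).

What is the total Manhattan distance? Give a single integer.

Answer: 26

Derivation:
Tile 10: (0,0)->(2,1) = 3
Tile 2: (0,1)->(0,1) = 0
Tile 4: (0,2)->(0,3) = 1
Tile 7: (0,3)->(1,2) = 2
Tile 11: (1,0)->(2,2) = 3
Tile 6: (1,1)->(1,1) = 0
Tile 15: (1,2)->(3,2) = 2
Tile 13: (2,0)->(3,0) = 1
Tile 5: (2,1)->(1,0) = 2
Tile 12: (2,2)->(2,3) = 1
Tile 8: (2,3)->(1,3) = 1
Tile 9: (3,0)->(2,0) = 1
Tile 1: (3,1)->(0,0) = 4
Tile 3: (3,2)->(0,2) = 3
Tile 14: (3,3)->(3,1) = 2
Sum: 3 + 0 + 1 + 2 + 3 + 0 + 2 + 1 + 2 + 1 + 1 + 1 + 4 + 3 + 2 = 26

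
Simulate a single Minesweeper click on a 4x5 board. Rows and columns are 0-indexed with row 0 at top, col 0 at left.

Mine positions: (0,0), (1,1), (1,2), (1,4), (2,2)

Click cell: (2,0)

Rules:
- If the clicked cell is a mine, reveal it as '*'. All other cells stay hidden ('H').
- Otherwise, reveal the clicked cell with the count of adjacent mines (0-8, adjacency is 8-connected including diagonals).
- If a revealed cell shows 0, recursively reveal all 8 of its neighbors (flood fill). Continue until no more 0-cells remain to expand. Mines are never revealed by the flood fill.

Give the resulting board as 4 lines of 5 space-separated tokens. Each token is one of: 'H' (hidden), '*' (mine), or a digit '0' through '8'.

H H H H H
H H H H H
1 H H H H
H H H H H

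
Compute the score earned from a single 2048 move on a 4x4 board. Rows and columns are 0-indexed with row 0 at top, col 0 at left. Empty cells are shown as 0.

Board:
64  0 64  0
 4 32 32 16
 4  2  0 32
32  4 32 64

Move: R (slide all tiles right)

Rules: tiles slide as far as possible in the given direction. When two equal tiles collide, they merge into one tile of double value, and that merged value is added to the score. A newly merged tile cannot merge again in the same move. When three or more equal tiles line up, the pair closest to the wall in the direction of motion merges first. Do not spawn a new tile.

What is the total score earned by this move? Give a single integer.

Slide right:
row 0: [64, 0, 64, 0] -> [0, 0, 0, 128]  score +128 (running 128)
row 1: [4, 32, 32, 16] -> [0, 4, 64, 16]  score +64 (running 192)
row 2: [4, 2, 0, 32] -> [0, 4, 2, 32]  score +0 (running 192)
row 3: [32, 4, 32, 64] -> [32, 4, 32, 64]  score +0 (running 192)
Board after move:
  0   0   0 128
  0   4  64  16
  0   4   2  32
 32   4  32  64

Answer: 192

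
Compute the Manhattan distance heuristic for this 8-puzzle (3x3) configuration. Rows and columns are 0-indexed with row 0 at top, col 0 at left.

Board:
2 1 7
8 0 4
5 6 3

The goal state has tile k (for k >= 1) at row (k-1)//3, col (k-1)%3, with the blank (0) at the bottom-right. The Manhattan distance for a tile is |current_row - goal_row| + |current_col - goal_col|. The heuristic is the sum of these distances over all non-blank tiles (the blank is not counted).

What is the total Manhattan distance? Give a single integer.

Answer: 16

Derivation:
Tile 2: (0,0)->(0,1) = 1
Tile 1: (0,1)->(0,0) = 1
Tile 7: (0,2)->(2,0) = 4
Tile 8: (1,0)->(2,1) = 2
Tile 4: (1,2)->(1,0) = 2
Tile 5: (2,0)->(1,1) = 2
Tile 6: (2,1)->(1,2) = 2
Tile 3: (2,2)->(0,2) = 2
Sum: 1 + 1 + 4 + 2 + 2 + 2 + 2 + 2 = 16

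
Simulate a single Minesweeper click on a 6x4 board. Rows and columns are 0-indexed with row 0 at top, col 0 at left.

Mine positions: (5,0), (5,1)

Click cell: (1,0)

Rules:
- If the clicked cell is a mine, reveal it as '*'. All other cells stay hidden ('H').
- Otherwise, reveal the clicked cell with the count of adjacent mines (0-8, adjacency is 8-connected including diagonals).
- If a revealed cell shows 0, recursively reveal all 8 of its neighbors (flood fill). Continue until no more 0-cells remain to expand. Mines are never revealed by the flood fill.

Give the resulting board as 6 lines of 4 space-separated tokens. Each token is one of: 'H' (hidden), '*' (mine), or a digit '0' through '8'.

0 0 0 0
0 0 0 0
0 0 0 0
0 0 0 0
2 2 1 0
H H 1 0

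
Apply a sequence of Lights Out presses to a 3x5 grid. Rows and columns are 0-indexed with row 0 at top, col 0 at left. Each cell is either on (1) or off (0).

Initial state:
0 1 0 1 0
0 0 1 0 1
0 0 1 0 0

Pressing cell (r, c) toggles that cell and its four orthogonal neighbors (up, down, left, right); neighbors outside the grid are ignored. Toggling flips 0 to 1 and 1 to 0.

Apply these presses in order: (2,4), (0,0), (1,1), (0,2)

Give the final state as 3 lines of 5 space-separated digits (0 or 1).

Answer: 1 0 1 0 0
0 1 1 0 0
0 1 1 1 1

Derivation:
After press 1 at (2,4):
0 1 0 1 0
0 0 1 0 0
0 0 1 1 1

After press 2 at (0,0):
1 0 0 1 0
1 0 1 0 0
0 0 1 1 1

After press 3 at (1,1):
1 1 0 1 0
0 1 0 0 0
0 1 1 1 1

After press 4 at (0,2):
1 0 1 0 0
0 1 1 0 0
0 1 1 1 1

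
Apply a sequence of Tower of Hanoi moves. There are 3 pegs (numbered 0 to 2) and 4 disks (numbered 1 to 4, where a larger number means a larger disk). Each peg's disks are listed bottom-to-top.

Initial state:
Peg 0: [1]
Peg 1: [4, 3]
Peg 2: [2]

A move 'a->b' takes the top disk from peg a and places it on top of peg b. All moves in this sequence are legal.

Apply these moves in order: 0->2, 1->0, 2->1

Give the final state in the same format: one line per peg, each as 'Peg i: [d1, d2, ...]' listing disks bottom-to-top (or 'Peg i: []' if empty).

Answer: Peg 0: [3]
Peg 1: [4, 1]
Peg 2: [2]

Derivation:
After move 1 (0->2):
Peg 0: []
Peg 1: [4, 3]
Peg 2: [2, 1]

After move 2 (1->0):
Peg 0: [3]
Peg 1: [4]
Peg 2: [2, 1]

After move 3 (2->1):
Peg 0: [3]
Peg 1: [4, 1]
Peg 2: [2]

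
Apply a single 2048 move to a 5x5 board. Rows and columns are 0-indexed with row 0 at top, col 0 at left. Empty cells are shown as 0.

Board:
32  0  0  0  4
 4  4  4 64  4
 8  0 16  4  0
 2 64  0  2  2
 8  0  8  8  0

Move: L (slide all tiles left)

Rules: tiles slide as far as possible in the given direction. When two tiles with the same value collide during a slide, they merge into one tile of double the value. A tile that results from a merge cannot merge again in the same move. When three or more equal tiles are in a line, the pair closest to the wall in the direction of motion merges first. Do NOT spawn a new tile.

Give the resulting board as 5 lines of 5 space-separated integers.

Answer: 32  4  0  0  0
 8  4 64  4  0
 8 16  4  0  0
 2 64  4  0  0
16  8  0  0  0

Derivation:
Slide left:
row 0: [32, 0, 0, 0, 4] -> [32, 4, 0, 0, 0]
row 1: [4, 4, 4, 64, 4] -> [8, 4, 64, 4, 0]
row 2: [8, 0, 16, 4, 0] -> [8, 16, 4, 0, 0]
row 3: [2, 64, 0, 2, 2] -> [2, 64, 4, 0, 0]
row 4: [8, 0, 8, 8, 0] -> [16, 8, 0, 0, 0]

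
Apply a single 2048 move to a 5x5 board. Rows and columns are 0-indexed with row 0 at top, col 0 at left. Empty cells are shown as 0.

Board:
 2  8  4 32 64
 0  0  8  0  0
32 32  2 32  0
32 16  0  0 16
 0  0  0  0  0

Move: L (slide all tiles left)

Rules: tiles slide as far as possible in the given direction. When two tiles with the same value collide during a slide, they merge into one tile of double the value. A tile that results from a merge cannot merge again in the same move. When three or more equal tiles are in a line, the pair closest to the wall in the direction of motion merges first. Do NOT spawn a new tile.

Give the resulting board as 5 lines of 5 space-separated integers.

Slide left:
row 0: [2, 8, 4, 32, 64] -> [2, 8, 4, 32, 64]
row 1: [0, 0, 8, 0, 0] -> [8, 0, 0, 0, 0]
row 2: [32, 32, 2, 32, 0] -> [64, 2, 32, 0, 0]
row 3: [32, 16, 0, 0, 16] -> [32, 32, 0, 0, 0]
row 4: [0, 0, 0, 0, 0] -> [0, 0, 0, 0, 0]

Answer:  2  8  4 32 64
 8  0  0  0  0
64  2 32  0  0
32 32  0  0  0
 0  0  0  0  0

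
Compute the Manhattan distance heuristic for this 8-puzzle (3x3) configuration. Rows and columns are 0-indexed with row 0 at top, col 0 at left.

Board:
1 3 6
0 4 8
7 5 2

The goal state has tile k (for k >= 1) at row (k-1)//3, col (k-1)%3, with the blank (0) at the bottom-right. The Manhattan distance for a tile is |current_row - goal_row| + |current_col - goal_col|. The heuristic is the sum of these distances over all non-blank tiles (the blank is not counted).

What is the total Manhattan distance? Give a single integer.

Tile 1: at (0,0), goal (0,0), distance |0-0|+|0-0| = 0
Tile 3: at (0,1), goal (0,2), distance |0-0|+|1-2| = 1
Tile 6: at (0,2), goal (1,2), distance |0-1|+|2-2| = 1
Tile 4: at (1,1), goal (1,0), distance |1-1|+|1-0| = 1
Tile 8: at (1,2), goal (2,1), distance |1-2|+|2-1| = 2
Tile 7: at (2,0), goal (2,0), distance |2-2|+|0-0| = 0
Tile 5: at (2,1), goal (1,1), distance |2-1|+|1-1| = 1
Tile 2: at (2,2), goal (0,1), distance |2-0|+|2-1| = 3
Sum: 0 + 1 + 1 + 1 + 2 + 0 + 1 + 3 = 9

Answer: 9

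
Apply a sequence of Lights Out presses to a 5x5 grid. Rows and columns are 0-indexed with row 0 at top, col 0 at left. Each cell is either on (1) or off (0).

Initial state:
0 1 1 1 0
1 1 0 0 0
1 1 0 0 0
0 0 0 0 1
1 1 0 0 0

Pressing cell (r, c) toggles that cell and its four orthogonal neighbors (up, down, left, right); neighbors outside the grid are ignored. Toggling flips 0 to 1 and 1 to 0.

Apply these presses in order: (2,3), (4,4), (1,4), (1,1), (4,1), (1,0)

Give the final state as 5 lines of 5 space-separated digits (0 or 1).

Answer: 1 0 1 1 1
1 1 1 0 1
0 0 1 1 0
0 1 0 1 0
0 0 1 1 1

Derivation:
After press 1 at (2,3):
0 1 1 1 0
1 1 0 1 0
1 1 1 1 1
0 0 0 1 1
1 1 0 0 0

After press 2 at (4,4):
0 1 1 1 0
1 1 0 1 0
1 1 1 1 1
0 0 0 1 0
1 1 0 1 1

After press 3 at (1,4):
0 1 1 1 1
1 1 0 0 1
1 1 1 1 0
0 0 0 1 0
1 1 0 1 1

After press 4 at (1,1):
0 0 1 1 1
0 0 1 0 1
1 0 1 1 0
0 0 0 1 0
1 1 0 1 1

After press 5 at (4,1):
0 0 1 1 1
0 0 1 0 1
1 0 1 1 0
0 1 0 1 0
0 0 1 1 1

After press 6 at (1,0):
1 0 1 1 1
1 1 1 0 1
0 0 1 1 0
0 1 0 1 0
0 0 1 1 1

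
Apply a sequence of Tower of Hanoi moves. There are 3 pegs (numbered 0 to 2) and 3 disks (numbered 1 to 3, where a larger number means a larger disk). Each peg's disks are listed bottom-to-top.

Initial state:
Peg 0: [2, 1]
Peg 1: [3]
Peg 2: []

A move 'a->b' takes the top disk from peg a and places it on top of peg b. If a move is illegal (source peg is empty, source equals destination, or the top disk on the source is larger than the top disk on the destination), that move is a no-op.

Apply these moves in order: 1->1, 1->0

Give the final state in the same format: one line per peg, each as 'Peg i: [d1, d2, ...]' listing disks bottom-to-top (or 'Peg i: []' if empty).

Answer: Peg 0: [2, 1]
Peg 1: [3]
Peg 2: []

Derivation:
After move 1 (1->1):
Peg 0: [2, 1]
Peg 1: [3]
Peg 2: []

After move 2 (1->0):
Peg 0: [2, 1]
Peg 1: [3]
Peg 2: []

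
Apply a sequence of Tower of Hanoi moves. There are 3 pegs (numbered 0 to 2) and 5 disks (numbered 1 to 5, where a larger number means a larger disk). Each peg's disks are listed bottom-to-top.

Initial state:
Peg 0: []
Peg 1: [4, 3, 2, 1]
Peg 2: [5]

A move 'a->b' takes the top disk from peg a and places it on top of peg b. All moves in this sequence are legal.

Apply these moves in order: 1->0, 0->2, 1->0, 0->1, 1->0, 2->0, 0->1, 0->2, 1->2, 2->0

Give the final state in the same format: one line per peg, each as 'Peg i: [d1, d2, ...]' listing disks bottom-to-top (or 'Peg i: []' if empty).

Answer: Peg 0: [1]
Peg 1: [4, 3]
Peg 2: [5, 2]

Derivation:
After move 1 (1->0):
Peg 0: [1]
Peg 1: [4, 3, 2]
Peg 2: [5]

After move 2 (0->2):
Peg 0: []
Peg 1: [4, 3, 2]
Peg 2: [5, 1]

After move 3 (1->0):
Peg 0: [2]
Peg 1: [4, 3]
Peg 2: [5, 1]

After move 4 (0->1):
Peg 0: []
Peg 1: [4, 3, 2]
Peg 2: [5, 1]

After move 5 (1->0):
Peg 0: [2]
Peg 1: [4, 3]
Peg 2: [5, 1]

After move 6 (2->0):
Peg 0: [2, 1]
Peg 1: [4, 3]
Peg 2: [5]

After move 7 (0->1):
Peg 0: [2]
Peg 1: [4, 3, 1]
Peg 2: [5]

After move 8 (0->2):
Peg 0: []
Peg 1: [4, 3, 1]
Peg 2: [5, 2]

After move 9 (1->2):
Peg 0: []
Peg 1: [4, 3]
Peg 2: [5, 2, 1]

After move 10 (2->0):
Peg 0: [1]
Peg 1: [4, 3]
Peg 2: [5, 2]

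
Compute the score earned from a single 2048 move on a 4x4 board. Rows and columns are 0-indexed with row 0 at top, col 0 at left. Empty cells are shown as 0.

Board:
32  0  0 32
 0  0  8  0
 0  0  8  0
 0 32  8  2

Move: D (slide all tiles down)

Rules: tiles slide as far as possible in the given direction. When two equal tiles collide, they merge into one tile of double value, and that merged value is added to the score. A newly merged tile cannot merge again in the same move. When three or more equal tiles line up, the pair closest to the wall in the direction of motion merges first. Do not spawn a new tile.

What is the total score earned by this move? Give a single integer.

Slide down:
col 0: [32, 0, 0, 0] -> [0, 0, 0, 32]  score +0 (running 0)
col 1: [0, 0, 0, 32] -> [0, 0, 0, 32]  score +0 (running 0)
col 2: [0, 8, 8, 8] -> [0, 0, 8, 16]  score +16 (running 16)
col 3: [32, 0, 0, 2] -> [0, 0, 32, 2]  score +0 (running 16)
Board after move:
 0  0  0  0
 0  0  0  0
 0  0  8 32
32 32 16  2

Answer: 16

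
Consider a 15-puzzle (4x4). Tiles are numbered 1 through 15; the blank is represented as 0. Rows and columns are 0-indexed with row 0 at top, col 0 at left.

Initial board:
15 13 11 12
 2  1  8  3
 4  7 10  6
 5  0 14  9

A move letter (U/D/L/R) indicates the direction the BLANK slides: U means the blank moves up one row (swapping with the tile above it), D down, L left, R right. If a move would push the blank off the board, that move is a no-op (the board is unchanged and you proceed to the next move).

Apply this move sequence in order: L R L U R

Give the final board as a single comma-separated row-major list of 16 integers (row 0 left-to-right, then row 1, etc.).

After move 1 (L):
15 13 11 12
 2  1  8  3
 4  7 10  6
 0  5 14  9

After move 2 (R):
15 13 11 12
 2  1  8  3
 4  7 10  6
 5  0 14  9

After move 3 (L):
15 13 11 12
 2  1  8  3
 4  7 10  6
 0  5 14  9

After move 4 (U):
15 13 11 12
 2  1  8  3
 0  7 10  6
 4  5 14  9

After move 5 (R):
15 13 11 12
 2  1  8  3
 7  0 10  6
 4  5 14  9

Answer: 15, 13, 11, 12, 2, 1, 8, 3, 7, 0, 10, 6, 4, 5, 14, 9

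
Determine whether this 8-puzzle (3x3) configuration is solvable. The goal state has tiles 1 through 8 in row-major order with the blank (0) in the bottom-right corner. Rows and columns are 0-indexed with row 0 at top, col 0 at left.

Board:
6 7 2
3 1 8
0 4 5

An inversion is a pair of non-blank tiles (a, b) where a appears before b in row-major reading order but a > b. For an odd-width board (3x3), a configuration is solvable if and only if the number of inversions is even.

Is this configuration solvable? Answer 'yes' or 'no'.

Inversions (pairs i<j in row-major order where tile[i] > tile[j] > 0): 14
14 is even, so the puzzle is solvable.

Answer: yes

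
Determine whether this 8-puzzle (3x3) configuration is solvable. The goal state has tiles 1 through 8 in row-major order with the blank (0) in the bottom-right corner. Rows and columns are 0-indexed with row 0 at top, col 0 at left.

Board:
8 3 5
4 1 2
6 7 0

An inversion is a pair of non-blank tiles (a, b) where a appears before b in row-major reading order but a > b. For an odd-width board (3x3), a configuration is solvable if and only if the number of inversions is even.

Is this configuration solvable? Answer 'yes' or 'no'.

Inversions (pairs i<j in row-major order where tile[i] > tile[j] > 0): 14
14 is even, so the puzzle is solvable.

Answer: yes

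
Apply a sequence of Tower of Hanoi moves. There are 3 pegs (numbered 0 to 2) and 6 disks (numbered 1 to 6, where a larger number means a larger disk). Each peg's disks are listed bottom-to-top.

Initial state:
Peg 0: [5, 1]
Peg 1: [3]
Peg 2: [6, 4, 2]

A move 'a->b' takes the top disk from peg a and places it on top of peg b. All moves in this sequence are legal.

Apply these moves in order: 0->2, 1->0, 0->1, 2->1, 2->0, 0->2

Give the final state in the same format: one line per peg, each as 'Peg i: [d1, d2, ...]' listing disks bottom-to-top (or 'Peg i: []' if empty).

Answer: Peg 0: [5]
Peg 1: [3, 1]
Peg 2: [6, 4, 2]

Derivation:
After move 1 (0->2):
Peg 0: [5]
Peg 1: [3]
Peg 2: [6, 4, 2, 1]

After move 2 (1->0):
Peg 0: [5, 3]
Peg 1: []
Peg 2: [6, 4, 2, 1]

After move 3 (0->1):
Peg 0: [5]
Peg 1: [3]
Peg 2: [6, 4, 2, 1]

After move 4 (2->1):
Peg 0: [5]
Peg 1: [3, 1]
Peg 2: [6, 4, 2]

After move 5 (2->0):
Peg 0: [5, 2]
Peg 1: [3, 1]
Peg 2: [6, 4]

After move 6 (0->2):
Peg 0: [5]
Peg 1: [3, 1]
Peg 2: [6, 4, 2]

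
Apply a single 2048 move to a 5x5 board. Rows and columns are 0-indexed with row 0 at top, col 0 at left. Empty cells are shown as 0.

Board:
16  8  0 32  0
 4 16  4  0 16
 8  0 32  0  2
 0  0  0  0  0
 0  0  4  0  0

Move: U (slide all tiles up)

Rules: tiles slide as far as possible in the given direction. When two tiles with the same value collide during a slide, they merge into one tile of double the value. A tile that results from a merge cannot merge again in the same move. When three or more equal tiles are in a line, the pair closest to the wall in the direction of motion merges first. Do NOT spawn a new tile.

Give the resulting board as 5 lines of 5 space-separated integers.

Slide up:
col 0: [16, 4, 8, 0, 0] -> [16, 4, 8, 0, 0]
col 1: [8, 16, 0, 0, 0] -> [8, 16, 0, 0, 0]
col 2: [0, 4, 32, 0, 4] -> [4, 32, 4, 0, 0]
col 3: [32, 0, 0, 0, 0] -> [32, 0, 0, 0, 0]
col 4: [0, 16, 2, 0, 0] -> [16, 2, 0, 0, 0]

Answer: 16  8  4 32 16
 4 16 32  0  2
 8  0  4  0  0
 0  0  0  0  0
 0  0  0  0  0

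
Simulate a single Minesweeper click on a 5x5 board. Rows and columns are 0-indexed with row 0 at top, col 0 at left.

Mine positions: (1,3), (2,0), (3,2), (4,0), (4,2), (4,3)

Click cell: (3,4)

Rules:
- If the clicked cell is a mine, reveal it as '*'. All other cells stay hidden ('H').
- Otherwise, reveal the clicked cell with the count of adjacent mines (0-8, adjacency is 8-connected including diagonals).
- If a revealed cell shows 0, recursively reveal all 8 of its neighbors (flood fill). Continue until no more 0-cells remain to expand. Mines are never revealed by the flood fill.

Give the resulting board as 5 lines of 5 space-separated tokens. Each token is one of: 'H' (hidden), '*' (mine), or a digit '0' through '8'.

H H H H H
H H H H H
H H H H H
H H H H 1
H H H H H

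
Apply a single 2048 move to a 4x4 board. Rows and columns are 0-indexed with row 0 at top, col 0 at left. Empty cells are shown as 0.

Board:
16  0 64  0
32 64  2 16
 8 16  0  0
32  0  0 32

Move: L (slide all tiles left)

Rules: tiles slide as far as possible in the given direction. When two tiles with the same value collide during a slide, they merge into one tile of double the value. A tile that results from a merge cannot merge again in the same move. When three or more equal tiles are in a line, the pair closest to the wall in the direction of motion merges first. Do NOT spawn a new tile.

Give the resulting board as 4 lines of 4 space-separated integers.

Answer: 16 64  0  0
32 64  2 16
 8 16  0  0
64  0  0  0

Derivation:
Slide left:
row 0: [16, 0, 64, 0] -> [16, 64, 0, 0]
row 1: [32, 64, 2, 16] -> [32, 64, 2, 16]
row 2: [8, 16, 0, 0] -> [8, 16, 0, 0]
row 3: [32, 0, 0, 32] -> [64, 0, 0, 0]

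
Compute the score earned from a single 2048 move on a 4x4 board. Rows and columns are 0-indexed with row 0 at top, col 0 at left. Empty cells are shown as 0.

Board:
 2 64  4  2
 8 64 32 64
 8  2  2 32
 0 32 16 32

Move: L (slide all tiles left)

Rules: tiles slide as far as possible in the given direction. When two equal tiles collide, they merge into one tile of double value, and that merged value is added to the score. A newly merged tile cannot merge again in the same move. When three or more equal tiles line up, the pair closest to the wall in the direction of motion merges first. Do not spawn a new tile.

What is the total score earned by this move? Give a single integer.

Slide left:
row 0: [2, 64, 4, 2] -> [2, 64, 4, 2]  score +0 (running 0)
row 1: [8, 64, 32, 64] -> [8, 64, 32, 64]  score +0 (running 0)
row 2: [8, 2, 2, 32] -> [8, 4, 32, 0]  score +4 (running 4)
row 3: [0, 32, 16, 32] -> [32, 16, 32, 0]  score +0 (running 4)
Board after move:
 2 64  4  2
 8 64 32 64
 8  4 32  0
32 16 32  0

Answer: 4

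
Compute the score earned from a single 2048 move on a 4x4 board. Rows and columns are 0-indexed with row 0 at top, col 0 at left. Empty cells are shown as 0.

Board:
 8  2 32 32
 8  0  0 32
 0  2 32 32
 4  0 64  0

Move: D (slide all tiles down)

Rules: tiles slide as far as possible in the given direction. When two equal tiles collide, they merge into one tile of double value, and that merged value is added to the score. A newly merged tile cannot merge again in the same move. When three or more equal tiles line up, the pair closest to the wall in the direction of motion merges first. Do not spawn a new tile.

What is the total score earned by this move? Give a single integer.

Slide down:
col 0: [8, 8, 0, 4] -> [0, 0, 16, 4]  score +16 (running 16)
col 1: [2, 0, 2, 0] -> [0, 0, 0, 4]  score +4 (running 20)
col 2: [32, 0, 32, 64] -> [0, 0, 64, 64]  score +64 (running 84)
col 3: [32, 32, 32, 0] -> [0, 0, 32, 64]  score +64 (running 148)
Board after move:
 0  0  0  0
 0  0  0  0
16  0 64 32
 4  4 64 64

Answer: 148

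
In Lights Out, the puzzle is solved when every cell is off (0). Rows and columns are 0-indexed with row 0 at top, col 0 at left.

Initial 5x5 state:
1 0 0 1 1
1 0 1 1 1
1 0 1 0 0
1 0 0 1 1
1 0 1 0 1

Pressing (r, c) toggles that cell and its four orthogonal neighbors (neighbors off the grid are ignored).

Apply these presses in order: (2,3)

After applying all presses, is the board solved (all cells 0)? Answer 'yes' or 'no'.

After press 1 at (2,3):
1 0 0 1 1
1 0 1 0 1
1 0 0 1 1
1 0 0 0 1
1 0 1 0 1

Lights still on: 14

Answer: no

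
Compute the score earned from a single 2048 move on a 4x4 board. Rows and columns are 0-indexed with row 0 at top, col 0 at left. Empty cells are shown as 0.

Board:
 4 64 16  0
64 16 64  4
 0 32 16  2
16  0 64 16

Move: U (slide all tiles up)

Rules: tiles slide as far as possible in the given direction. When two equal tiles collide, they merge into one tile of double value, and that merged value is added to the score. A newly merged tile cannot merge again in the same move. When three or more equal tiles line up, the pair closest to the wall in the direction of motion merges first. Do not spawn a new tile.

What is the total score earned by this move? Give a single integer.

Slide up:
col 0: [4, 64, 0, 16] -> [4, 64, 16, 0]  score +0 (running 0)
col 1: [64, 16, 32, 0] -> [64, 16, 32, 0]  score +0 (running 0)
col 2: [16, 64, 16, 64] -> [16, 64, 16, 64]  score +0 (running 0)
col 3: [0, 4, 2, 16] -> [4, 2, 16, 0]  score +0 (running 0)
Board after move:
 4 64 16  4
64 16 64  2
16 32 16 16
 0  0 64  0

Answer: 0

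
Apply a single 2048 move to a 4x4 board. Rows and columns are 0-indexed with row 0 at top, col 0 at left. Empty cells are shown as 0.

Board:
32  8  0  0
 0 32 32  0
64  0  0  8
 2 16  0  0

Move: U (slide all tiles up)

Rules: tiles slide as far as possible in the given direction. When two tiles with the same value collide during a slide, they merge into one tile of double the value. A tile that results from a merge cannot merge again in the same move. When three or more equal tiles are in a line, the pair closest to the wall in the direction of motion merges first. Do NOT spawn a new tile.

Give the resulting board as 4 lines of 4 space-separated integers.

Answer: 32  8 32  8
64 32  0  0
 2 16  0  0
 0  0  0  0

Derivation:
Slide up:
col 0: [32, 0, 64, 2] -> [32, 64, 2, 0]
col 1: [8, 32, 0, 16] -> [8, 32, 16, 0]
col 2: [0, 32, 0, 0] -> [32, 0, 0, 0]
col 3: [0, 0, 8, 0] -> [8, 0, 0, 0]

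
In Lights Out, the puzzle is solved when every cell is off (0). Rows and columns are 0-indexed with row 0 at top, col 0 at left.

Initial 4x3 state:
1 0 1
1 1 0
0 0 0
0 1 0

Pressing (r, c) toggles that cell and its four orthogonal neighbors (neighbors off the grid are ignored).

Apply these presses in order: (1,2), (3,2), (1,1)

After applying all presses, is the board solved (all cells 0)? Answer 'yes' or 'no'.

Answer: no

Derivation:
After press 1 at (1,2):
1 0 0
1 0 1
0 0 1
0 1 0

After press 2 at (3,2):
1 0 0
1 0 1
0 0 0
0 0 1

After press 3 at (1,1):
1 1 0
0 1 0
0 1 0
0 0 1

Lights still on: 5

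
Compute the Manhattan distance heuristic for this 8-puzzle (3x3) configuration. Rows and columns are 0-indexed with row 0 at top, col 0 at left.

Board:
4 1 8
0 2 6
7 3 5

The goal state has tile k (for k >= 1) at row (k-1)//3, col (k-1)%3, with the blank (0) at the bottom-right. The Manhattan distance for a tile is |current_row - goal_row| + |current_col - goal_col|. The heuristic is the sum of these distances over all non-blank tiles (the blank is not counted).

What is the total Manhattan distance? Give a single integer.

Answer: 11

Derivation:
Tile 4: (0,0)->(1,0) = 1
Tile 1: (0,1)->(0,0) = 1
Tile 8: (0,2)->(2,1) = 3
Tile 2: (1,1)->(0,1) = 1
Tile 6: (1,2)->(1,2) = 0
Tile 7: (2,0)->(2,0) = 0
Tile 3: (2,1)->(0,2) = 3
Tile 5: (2,2)->(1,1) = 2
Sum: 1 + 1 + 3 + 1 + 0 + 0 + 3 + 2 = 11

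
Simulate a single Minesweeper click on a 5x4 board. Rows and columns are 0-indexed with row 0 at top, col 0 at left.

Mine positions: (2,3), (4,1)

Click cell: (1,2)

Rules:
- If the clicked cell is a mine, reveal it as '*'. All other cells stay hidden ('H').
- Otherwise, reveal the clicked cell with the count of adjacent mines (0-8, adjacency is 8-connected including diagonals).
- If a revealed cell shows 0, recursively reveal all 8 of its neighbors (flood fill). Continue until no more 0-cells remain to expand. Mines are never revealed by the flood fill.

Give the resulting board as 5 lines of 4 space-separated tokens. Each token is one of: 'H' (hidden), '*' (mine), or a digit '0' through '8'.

H H H H
H H 1 H
H H H H
H H H H
H H H H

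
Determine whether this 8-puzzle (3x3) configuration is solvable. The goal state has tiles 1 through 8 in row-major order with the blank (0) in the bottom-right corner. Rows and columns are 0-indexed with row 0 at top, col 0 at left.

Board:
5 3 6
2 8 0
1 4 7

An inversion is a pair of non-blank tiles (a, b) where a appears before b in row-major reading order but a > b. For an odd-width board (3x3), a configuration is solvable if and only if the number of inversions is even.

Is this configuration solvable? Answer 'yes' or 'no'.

Answer: no

Derivation:
Inversions (pairs i<j in row-major order where tile[i] > tile[j] > 0): 13
13 is odd, so the puzzle is not solvable.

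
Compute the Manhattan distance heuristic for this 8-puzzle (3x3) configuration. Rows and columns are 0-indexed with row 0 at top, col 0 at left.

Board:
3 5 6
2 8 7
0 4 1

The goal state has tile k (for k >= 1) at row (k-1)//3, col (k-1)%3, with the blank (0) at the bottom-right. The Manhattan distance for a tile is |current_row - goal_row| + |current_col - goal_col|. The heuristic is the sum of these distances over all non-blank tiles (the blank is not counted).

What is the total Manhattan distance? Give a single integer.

Answer: 16

Derivation:
Tile 3: at (0,0), goal (0,2), distance |0-0|+|0-2| = 2
Tile 5: at (0,1), goal (1,1), distance |0-1|+|1-1| = 1
Tile 6: at (0,2), goal (1,2), distance |0-1|+|2-2| = 1
Tile 2: at (1,0), goal (0,1), distance |1-0|+|0-1| = 2
Tile 8: at (1,1), goal (2,1), distance |1-2|+|1-1| = 1
Tile 7: at (1,2), goal (2,0), distance |1-2|+|2-0| = 3
Tile 4: at (2,1), goal (1,0), distance |2-1|+|1-0| = 2
Tile 1: at (2,2), goal (0,0), distance |2-0|+|2-0| = 4
Sum: 2 + 1 + 1 + 2 + 1 + 3 + 2 + 4 = 16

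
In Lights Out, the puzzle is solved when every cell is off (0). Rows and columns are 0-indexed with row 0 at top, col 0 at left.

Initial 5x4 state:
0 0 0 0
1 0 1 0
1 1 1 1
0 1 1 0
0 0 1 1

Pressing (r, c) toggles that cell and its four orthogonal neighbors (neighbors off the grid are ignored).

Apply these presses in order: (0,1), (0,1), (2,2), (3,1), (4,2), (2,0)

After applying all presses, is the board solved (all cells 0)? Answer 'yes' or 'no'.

After press 1 at (0,1):
1 1 1 0
1 1 1 0
1 1 1 1
0 1 1 0
0 0 1 1

After press 2 at (0,1):
0 0 0 0
1 0 1 0
1 1 1 1
0 1 1 0
0 0 1 1

After press 3 at (2,2):
0 0 0 0
1 0 0 0
1 0 0 0
0 1 0 0
0 0 1 1

After press 4 at (3,1):
0 0 0 0
1 0 0 0
1 1 0 0
1 0 1 0
0 1 1 1

After press 5 at (4,2):
0 0 0 0
1 0 0 0
1 1 0 0
1 0 0 0
0 0 0 0

After press 6 at (2,0):
0 0 0 0
0 0 0 0
0 0 0 0
0 0 0 0
0 0 0 0

Lights still on: 0

Answer: yes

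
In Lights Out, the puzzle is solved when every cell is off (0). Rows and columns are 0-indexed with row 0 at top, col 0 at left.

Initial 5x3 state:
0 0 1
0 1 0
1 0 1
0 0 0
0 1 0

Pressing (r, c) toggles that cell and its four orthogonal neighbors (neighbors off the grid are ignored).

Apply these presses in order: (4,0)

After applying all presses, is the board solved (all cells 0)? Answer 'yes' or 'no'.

Answer: no

Derivation:
After press 1 at (4,0):
0 0 1
0 1 0
1 0 1
1 0 0
1 0 0

Lights still on: 6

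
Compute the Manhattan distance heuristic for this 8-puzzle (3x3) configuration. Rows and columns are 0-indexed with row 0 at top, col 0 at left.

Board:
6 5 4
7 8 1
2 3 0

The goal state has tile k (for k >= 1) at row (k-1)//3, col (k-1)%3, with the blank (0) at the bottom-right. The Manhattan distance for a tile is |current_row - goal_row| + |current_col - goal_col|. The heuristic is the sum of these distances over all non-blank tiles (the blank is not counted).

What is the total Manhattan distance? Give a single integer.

Answer: 18

Derivation:
Tile 6: at (0,0), goal (1,2), distance |0-1|+|0-2| = 3
Tile 5: at (0,1), goal (1,1), distance |0-1|+|1-1| = 1
Tile 4: at (0,2), goal (1,0), distance |0-1|+|2-0| = 3
Tile 7: at (1,0), goal (2,0), distance |1-2|+|0-0| = 1
Tile 8: at (1,1), goal (2,1), distance |1-2|+|1-1| = 1
Tile 1: at (1,2), goal (0,0), distance |1-0|+|2-0| = 3
Tile 2: at (2,0), goal (0,1), distance |2-0|+|0-1| = 3
Tile 3: at (2,1), goal (0,2), distance |2-0|+|1-2| = 3
Sum: 3 + 1 + 3 + 1 + 1 + 3 + 3 + 3 = 18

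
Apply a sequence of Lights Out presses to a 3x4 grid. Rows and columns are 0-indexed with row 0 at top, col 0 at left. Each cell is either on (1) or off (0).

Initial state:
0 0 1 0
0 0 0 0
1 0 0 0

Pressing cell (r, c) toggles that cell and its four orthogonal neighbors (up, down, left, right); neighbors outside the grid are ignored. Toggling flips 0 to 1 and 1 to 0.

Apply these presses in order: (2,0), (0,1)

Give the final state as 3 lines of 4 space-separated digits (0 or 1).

After press 1 at (2,0):
0 0 1 0
1 0 0 0
0 1 0 0

After press 2 at (0,1):
1 1 0 0
1 1 0 0
0 1 0 0

Answer: 1 1 0 0
1 1 0 0
0 1 0 0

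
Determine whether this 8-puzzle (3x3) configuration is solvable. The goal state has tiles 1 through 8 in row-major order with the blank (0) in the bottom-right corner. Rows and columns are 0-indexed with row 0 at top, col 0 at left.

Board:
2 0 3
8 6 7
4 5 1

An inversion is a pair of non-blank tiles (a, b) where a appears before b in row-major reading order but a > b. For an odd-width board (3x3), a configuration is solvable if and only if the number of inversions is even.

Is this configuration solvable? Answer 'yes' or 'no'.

Answer: no

Derivation:
Inversions (pairs i<j in row-major order where tile[i] > tile[j] > 0): 15
15 is odd, so the puzzle is not solvable.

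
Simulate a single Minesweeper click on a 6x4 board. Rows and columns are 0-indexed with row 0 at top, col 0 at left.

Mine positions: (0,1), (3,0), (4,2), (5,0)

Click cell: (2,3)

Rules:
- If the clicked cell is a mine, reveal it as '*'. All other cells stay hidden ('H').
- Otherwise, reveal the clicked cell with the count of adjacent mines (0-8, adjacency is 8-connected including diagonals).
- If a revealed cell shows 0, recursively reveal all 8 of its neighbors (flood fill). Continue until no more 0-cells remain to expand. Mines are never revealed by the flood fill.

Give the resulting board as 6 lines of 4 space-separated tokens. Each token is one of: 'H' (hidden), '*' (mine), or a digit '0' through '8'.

H H 1 0
H 1 1 0
H 1 0 0
H 2 1 1
H H H H
H H H H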